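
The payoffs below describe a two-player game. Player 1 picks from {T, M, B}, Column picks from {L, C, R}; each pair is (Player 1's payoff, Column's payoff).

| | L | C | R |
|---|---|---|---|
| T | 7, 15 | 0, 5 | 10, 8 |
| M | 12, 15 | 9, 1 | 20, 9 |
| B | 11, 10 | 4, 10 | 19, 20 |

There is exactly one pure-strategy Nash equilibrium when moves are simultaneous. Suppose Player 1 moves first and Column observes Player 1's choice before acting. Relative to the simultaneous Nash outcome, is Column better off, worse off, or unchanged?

Solve by backward induction (Player 1 leads).
- T: Column compares 15, 5, 8 and picks L; Player 1 would get 7.
- M: Column compares 15, 1, 9 and picks L; Player 1 would get 12.
- B: Column compares 10, 10, 20 and picks R; Player 1 would get 19.
Maximizing over 7, 12, 19, Player 1 chooses B. Subgame-perfect outcome: (B, R) with payoffs (19, 20).
Now find the simultaneous Nash equilibrium.
Player 1's best replies: L→M; C→M; R→M.
Column's best replies: T→L; M→L; B→R.
The unique mutual best reply is (M, L), giving (12, 15).
Column earns 20 sequentially versus 15 at the Nash outcome: better off.

better off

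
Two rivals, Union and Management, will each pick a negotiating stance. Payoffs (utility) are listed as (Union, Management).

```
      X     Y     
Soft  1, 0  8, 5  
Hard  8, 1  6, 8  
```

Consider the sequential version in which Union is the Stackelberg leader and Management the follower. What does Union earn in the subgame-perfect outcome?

Management best-responds to each possible Union move:
- Soft: BR = Y, leader payoff 8.
- Hard: BR = Y, leader payoff 6.
Maximizing over 8, 6, Union chooses Soft. Subgame-perfect outcome: (Soft, Y) with payoffs (8, 5).

8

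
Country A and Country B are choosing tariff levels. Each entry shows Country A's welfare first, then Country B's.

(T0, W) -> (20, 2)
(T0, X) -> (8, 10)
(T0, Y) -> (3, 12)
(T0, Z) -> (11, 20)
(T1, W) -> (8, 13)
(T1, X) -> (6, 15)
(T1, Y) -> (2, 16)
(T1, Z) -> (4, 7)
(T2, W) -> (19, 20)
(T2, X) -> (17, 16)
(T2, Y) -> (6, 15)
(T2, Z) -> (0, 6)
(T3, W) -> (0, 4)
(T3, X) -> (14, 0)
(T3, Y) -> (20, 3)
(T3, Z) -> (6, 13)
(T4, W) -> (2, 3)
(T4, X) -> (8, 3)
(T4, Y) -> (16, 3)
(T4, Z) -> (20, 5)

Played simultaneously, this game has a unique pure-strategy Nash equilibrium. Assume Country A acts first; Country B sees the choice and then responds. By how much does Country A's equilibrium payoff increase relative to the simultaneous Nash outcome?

0

Country B best-responds to each possible Country A move:
- T0 → Country B plays Z (best of 2, 10, 12, 20); Country A gets 11.
- T1 → Country B plays Y (best of 13, 15, 16, 7); Country A gets 2.
- T2 → Country B plays W (best of 20, 16, 15, 6); Country A gets 19.
- T3 → Country B plays Z (best of 4, 0, 3, 13); Country A gets 6.
- T4 → Country B plays Z (best of 3, 3, 3, 5); Country A gets 20.
Country A's induced payoffs are 11, 2, 19, 6, 20, so Country A commits to T4. Subgame-perfect outcome: (T4, Z) with payoffs (20, 5).
Under simultaneous play:
Country A's best replies: W→T0; X→T2; Y→T3; Z→T4.
Country B's best replies: T0→Z; T1→Y; T2→W; T3→Z; T4→Z.
Only (T4, Z) has each player best-responding; Nash payoffs (20, 5).
Country A's commitment gain: 20 − 20 = 0.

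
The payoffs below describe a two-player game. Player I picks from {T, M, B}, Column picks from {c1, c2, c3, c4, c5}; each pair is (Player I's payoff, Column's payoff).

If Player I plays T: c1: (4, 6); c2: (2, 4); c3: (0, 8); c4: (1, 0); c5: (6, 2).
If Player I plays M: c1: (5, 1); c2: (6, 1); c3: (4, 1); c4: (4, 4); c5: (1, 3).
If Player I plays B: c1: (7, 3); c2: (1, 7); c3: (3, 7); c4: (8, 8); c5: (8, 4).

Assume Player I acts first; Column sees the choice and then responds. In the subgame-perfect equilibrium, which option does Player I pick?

Column best-responds to each possible Player I move:
- T → Column plays c3 (best of 6, 4, 8, 0, 2); Player I gets 0.
- M → Column plays c4 (best of 1, 1, 1, 4, 3); Player I gets 4.
- B → Column plays c4 (best of 3, 7, 7, 8, 4); Player I gets 8.
Among 0, 4, 8, the best is 8 at B. Subgame-perfect outcome: (B, c4) with payoffs (8, 8).

B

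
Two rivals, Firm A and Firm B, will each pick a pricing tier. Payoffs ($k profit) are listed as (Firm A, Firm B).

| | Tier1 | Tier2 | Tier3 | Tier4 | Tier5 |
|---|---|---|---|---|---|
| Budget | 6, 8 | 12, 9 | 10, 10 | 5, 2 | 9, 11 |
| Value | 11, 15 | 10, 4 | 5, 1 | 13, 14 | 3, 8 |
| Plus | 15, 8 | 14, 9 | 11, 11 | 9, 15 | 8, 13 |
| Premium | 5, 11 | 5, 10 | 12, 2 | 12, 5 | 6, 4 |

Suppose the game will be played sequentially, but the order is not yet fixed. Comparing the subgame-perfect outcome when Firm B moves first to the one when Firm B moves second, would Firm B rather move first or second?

second

If Firm A leads: Firm B's best replies are Budget→Tier5, Value→Tier1, Plus→Tier4, Premium→Tier1; Firm A's induced payoffs 9, 11, 9, 5; outcome (Value, Tier1), payoffs (11, 15).
If Firm B leads: Firm A's best replies are Tier1→Plus, Tier2→Plus, Tier3→Premium, Tier4→Value, Tier5→Budget; Firm B's induced payoffs 8, 9, 2, 14, 11; outcome (Value, Tier4), payoffs (13, 14).
Firm B gets 14 moving first and 15 moving second, so Firm B prefers to move second.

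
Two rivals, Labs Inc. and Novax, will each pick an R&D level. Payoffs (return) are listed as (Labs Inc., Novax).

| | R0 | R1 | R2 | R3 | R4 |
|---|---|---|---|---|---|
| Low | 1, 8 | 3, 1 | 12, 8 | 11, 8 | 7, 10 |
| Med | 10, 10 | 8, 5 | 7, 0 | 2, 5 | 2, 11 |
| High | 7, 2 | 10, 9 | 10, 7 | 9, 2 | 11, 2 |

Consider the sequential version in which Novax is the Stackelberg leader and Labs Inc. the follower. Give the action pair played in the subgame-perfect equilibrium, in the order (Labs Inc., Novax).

(Med, R0)

Work backward from Labs Inc.'s decision.
- R0: BR = Med, leader payoff 10.
- R1: BR = High, leader payoff 9.
- R2: BR = Low, leader payoff 8.
- R3: BR = Low, leader payoff 8.
- R4: BR = High, leader payoff 2.
Among 10, 9, 8, 8, 2, the best is 10 at R0. Subgame-perfect outcome: (Med, R0) with payoffs (10, 10).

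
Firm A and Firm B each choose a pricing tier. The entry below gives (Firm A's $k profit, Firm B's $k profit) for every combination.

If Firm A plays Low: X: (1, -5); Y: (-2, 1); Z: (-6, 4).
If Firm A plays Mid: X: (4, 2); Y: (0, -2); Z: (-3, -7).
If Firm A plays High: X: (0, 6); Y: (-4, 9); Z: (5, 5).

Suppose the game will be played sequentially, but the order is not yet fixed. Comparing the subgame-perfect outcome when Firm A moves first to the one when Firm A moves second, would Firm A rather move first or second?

second

If Firm A leads: Firm B's best replies are Low→Z, Mid→X, High→Y; Firm A's induced payoffs -6, 4, -4; outcome (Mid, X), payoffs (4, 2).
If Firm B leads: Firm A's best replies are X→Mid, Y→Mid, Z→High; Firm B's induced payoffs 2, -2, 5; outcome (High, Z), payoffs (5, 5).
Firm A gets 4 moving first and 5 moving second, so Firm A prefers to move second.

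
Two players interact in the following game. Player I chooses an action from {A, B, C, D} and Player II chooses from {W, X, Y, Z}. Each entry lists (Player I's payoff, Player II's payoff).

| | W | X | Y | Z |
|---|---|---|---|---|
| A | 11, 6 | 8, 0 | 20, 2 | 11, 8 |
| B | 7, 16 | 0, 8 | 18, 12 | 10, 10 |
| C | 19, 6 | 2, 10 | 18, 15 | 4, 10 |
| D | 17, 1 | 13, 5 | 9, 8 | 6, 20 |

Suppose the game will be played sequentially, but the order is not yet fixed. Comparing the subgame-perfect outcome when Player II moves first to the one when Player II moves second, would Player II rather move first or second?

second

If Player I leads: Player II's best replies are A→Z, B→W, C→Y, D→Z; Player I's induced payoffs 11, 7, 18, 6; outcome (C, Y), payoffs (18, 15).
If Player II leads: Player I's best replies are W→C, X→D, Y→A, Z→A; Player II's induced payoffs 6, 5, 2, 8; outcome (A, Z), payoffs (11, 8).
Player II gets 8 moving first and 15 moving second, so Player II prefers to move second.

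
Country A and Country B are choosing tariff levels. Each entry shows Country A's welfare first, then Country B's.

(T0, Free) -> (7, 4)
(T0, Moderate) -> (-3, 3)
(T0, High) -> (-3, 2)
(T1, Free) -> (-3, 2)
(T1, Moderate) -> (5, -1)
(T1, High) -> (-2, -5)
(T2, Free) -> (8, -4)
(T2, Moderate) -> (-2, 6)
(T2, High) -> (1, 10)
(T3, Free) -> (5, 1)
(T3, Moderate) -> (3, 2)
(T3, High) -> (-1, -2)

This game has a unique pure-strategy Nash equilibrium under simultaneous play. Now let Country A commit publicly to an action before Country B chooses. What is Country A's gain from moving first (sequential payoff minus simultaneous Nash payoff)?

Work backward from Country B's decision.
- T0: BR = Free, leader payoff 7.
- T1: BR = Free, leader payoff -3.
- T2: BR = High, leader payoff 1.
- T3: BR = Moderate, leader payoff 3.
Country A's induced payoffs are 7, -3, 1, 3, so Country A commits to T0. Subgame-perfect outcome: (T0, Free) with payoffs (7, 4).
Under simultaneous play:
Country A's best replies: Free→T2; Moderate→T1; High→T2.
Country B's best replies: T0→Free; T1→Free; T2→High; T3→Moderate.
Only (T2, High) has each player best-responding; Nash payoffs (1, 10).
Country A's commitment gain: 7 − 1 = 6.

6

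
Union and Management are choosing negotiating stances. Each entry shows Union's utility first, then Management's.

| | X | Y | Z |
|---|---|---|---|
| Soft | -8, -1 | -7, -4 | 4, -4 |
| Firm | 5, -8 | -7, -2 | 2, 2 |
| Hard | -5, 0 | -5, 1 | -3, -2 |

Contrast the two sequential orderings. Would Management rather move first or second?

second

If Union leads: Management's best replies are Soft→X, Firm→Z, Hard→Y; Union's induced payoffs -8, 2, -5; outcome (Firm, Z), payoffs (2, 2).
If Management leads: Union's best replies are X→Firm, Y→Hard, Z→Soft; Management's induced payoffs -8, 1, -4; outcome (Hard, Y), payoffs (-5, 1).
Management gets 1 moving first and 2 moving second, so Management prefers to move second.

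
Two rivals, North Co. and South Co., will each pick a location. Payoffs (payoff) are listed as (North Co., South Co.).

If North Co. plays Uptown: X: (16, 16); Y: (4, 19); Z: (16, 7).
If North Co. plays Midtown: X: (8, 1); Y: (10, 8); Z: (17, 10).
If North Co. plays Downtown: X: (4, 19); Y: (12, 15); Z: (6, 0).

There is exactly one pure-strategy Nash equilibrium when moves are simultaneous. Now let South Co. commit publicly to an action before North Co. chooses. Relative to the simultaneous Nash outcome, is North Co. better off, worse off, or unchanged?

North Co. best-responds to each possible South Co. move:
- X: BR = Uptown, leader payoff 16.
- Y: BR = Downtown, leader payoff 15.
- Z: BR = Midtown, leader payoff 10.
South Co.'s induced payoffs are 16, 15, 10, so South Co. commits to X. Subgame-perfect outcome: (Uptown, X) with payoffs (16, 16).
Now find the simultaneous Nash equilibrium.
North Co.'s best replies: X→Uptown; Y→Downtown; Z→Midtown.
South Co.'s best replies: Uptown→Y; Midtown→Z; Downtown→X.
The unique mutual best reply is (Midtown, Z), giving (17, 10).
North Co. earns 16 sequentially versus 17 at the Nash outcome: worse off.

worse off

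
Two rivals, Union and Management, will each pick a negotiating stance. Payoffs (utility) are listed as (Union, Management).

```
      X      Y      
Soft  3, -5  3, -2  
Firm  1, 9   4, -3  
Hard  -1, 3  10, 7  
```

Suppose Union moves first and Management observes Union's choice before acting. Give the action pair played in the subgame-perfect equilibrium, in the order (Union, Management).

Work backward from Management's decision.
- Soft → Management plays Y (best of -5, -2); Union gets 3.
- Firm → Management plays X (best of 9, -3); Union gets 1.
- Hard → Management plays Y (best of 3, 7); Union gets 10.
Maximizing over 3, 1, 10, Union chooses Hard. Subgame-perfect outcome: (Hard, Y) with payoffs (10, 7).

(Hard, Y)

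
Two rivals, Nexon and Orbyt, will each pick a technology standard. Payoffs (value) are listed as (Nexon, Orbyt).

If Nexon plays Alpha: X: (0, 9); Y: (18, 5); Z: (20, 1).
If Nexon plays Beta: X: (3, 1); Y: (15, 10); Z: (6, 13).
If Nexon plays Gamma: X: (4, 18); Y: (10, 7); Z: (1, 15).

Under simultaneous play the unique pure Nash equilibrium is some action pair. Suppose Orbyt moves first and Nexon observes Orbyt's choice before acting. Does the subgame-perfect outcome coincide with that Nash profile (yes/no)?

yes

Backward induction with Orbyt moving first.
- X: Nexon compares 0, 3, 4 and picks Gamma; Orbyt would get 18.
- Y: Nexon compares 18, 15, 10 and picks Alpha; Orbyt would get 5.
- Z: Nexon compares 20, 6, 1 and picks Alpha; Orbyt would get 1.
Among 18, 5, 1, the best is 18 at X. Subgame-perfect outcome: (Gamma, X) with payoffs (4, 18).
Under simultaneous play:
Nexon's best replies: X→Gamma; Y→Alpha; Z→Alpha.
Orbyt's best replies: Alpha→X; Beta→Z; Gamma→X.
The unique mutual best reply is (Gamma, X), giving (4, 18).
Sequential outcome (Gamma, X) coincides with the Nash profile (Gamma, X).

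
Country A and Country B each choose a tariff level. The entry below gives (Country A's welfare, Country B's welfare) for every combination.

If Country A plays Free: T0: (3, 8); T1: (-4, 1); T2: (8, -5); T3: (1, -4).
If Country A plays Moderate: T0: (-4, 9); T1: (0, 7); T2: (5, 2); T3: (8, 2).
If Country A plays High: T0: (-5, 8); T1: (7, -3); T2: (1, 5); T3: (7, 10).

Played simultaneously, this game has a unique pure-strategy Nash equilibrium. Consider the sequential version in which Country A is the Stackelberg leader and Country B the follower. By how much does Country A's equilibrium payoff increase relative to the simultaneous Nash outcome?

4

Country B best-responds to each possible Country A move:
- Free: BR = T0, leader payoff 3.
- Moderate: BR = T0, leader payoff -4.
- High: BR = T3, leader payoff 7.
Maximizing over 3, -4, 7, Country A chooses High. Subgame-perfect outcome: (High, T3) with payoffs (7, 10).
For the simultaneous game, intersect best replies.
Country A's best replies: T0→Free; T1→High; T2→Free; T3→Moderate.
Country B's best replies: Free→T0; Moderate→T0; High→T3.
The unique mutual best reply is (Free, T0), giving (3, 8).
Country A's commitment gain: 7 − 3 = 4.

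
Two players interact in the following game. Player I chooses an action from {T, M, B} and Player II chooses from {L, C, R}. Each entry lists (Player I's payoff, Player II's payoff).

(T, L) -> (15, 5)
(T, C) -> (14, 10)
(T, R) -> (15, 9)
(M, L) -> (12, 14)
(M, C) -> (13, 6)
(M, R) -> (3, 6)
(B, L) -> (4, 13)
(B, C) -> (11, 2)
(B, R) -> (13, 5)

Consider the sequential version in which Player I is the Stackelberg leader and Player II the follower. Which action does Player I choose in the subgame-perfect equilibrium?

Work backward from Player II's decision.
- T → Player II plays C (best of 5, 10, 9); Player I gets 14.
- M → Player II plays L (best of 14, 6, 6); Player I gets 12.
- B → Player II plays L (best of 13, 2, 5); Player I gets 4.
Player I's induced payoffs are 14, 12, 4, so Player I commits to T. Subgame-perfect outcome: (T, C) with payoffs (14, 10).

T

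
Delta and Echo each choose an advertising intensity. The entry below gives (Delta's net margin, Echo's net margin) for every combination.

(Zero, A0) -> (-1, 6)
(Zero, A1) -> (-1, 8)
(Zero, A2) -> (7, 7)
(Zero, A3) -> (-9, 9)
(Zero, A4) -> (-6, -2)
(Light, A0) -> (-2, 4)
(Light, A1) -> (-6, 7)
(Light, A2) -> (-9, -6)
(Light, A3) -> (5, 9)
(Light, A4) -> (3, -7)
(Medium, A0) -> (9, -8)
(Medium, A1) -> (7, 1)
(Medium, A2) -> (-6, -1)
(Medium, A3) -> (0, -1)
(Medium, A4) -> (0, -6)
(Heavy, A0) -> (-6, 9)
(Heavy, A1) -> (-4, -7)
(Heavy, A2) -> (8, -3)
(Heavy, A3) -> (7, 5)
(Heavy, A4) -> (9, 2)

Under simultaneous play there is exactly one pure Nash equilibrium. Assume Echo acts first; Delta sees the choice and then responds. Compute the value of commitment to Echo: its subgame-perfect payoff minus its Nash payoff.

Solve by backward induction (Echo leads).
- A0 → Delta plays Medium (best of -1, -2, 9, -6); Echo gets -8.
- A1 → Delta plays Medium (best of -1, -6, 7, -4); Echo gets 1.
- A2 → Delta plays Heavy (best of 7, -9, -6, 8); Echo gets -3.
- A3 → Delta plays Heavy (best of -9, 5, 0, 7); Echo gets 5.
- A4 → Delta plays Heavy (best of -6, 3, 0, 9); Echo gets 2.
Maximizing over -8, 1, -3, 5, 2, Echo chooses A3. Subgame-perfect outcome: (Heavy, A3) with payoffs (7, 5).
For the simultaneous game, intersect best replies.
Delta's best replies: A0→Medium; A1→Medium; A2→Heavy; A3→Heavy; A4→Heavy.
Echo's best replies: Zero→A3; Light→A3; Medium→A1; Heavy→A0.
Only (Medium, A1) has each player best-responding; Nash payoffs (7, 1).
Echo's commitment gain: 5 − 1 = 4.

4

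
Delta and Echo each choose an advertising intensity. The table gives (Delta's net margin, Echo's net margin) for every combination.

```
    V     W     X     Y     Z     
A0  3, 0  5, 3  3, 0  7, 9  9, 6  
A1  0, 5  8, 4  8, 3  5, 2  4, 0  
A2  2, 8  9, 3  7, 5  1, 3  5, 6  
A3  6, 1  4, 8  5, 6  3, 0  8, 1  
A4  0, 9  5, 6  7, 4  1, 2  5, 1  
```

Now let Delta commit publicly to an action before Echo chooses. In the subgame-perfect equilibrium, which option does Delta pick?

Work backward from Echo's decision.
- A0: BR = Y, leader payoff 7.
- A1: BR = V, leader payoff 0.
- A2: BR = V, leader payoff 2.
- A3: BR = W, leader payoff 4.
- A4: BR = V, leader payoff 0.
Maximizing over 7, 0, 2, 4, 0, Delta chooses A0. Subgame-perfect outcome: (A0, Y) with payoffs (7, 9).

A0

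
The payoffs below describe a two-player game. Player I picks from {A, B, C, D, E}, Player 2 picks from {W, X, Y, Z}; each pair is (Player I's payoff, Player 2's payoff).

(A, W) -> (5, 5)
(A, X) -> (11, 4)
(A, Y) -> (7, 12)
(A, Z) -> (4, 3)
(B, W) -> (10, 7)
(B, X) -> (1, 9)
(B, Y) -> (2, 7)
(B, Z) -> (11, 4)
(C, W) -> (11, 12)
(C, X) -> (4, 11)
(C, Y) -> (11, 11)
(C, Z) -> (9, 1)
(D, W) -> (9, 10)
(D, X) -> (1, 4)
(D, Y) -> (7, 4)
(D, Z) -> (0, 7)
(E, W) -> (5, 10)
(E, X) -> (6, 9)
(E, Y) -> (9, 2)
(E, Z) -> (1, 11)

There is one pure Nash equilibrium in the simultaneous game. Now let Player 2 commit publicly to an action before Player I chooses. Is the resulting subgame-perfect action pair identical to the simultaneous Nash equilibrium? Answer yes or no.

yes

Solve by backward induction (Player 2 leads).
- W: Player I compares 5, 10, 11, 9, 5 and picks C; Player 2 would get 12.
- X: Player I compares 11, 1, 4, 1, 6 and picks A; Player 2 would get 4.
- Y: Player I compares 7, 2, 11, 7, 9 and picks C; Player 2 would get 11.
- Z: Player I compares 4, 11, 9, 0, 1 and picks B; Player 2 would get 4.
Player 2's induced payoffs are 12, 4, 11, 4, so Player 2 commits to W. Subgame-perfect outcome: (C, W) with payoffs (11, 12).
Now find the simultaneous Nash equilibrium.
Player I's best replies: W→C; X→A; Y→C; Z→B.
Player 2's best replies: A→Y; B→X; C→W; D→W; E→Z.
Only (C, W) has each player best-responding; Nash payoffs (11, 12).
Sequential outcome (C, W) coincides with the Nash profile (C, W).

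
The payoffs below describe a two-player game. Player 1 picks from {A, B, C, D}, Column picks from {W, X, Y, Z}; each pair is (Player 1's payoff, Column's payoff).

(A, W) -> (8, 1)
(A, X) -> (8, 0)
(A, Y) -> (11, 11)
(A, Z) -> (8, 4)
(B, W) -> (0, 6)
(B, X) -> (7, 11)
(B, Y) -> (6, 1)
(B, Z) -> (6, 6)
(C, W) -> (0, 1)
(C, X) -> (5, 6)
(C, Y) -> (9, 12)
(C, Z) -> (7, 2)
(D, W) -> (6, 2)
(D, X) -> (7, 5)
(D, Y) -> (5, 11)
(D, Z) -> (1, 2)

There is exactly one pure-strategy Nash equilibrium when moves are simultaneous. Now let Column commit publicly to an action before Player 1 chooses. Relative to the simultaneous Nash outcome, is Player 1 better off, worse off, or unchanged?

unchanged

Player 1 best-responds to each possible Column move:
- W: Player 1 compares 8, 0, 0, 6 and picks A; Column would get 1.
- X: Player 1 compares 8, 7, 5, 7 and picks A; Column would get 0.
- Y: Player 1 compares 11, 6, 9, 5 and picks A; Column would get 11.
- Z: Player 1 compares 8, 6, 7, 1 and picks A; Column would get 4.
Maximizing over 1, 0, 11, 4, Column chooses Y. Subgame-perfect outcome: (A, Y) with payoffs (11, 11).
Under simultaneous play:
Player 1's best replies: W→A; X→A; Y→A; Z→A.
Column's best replies: A→Y; B→X; C→Y; D→Y.
Only (A, Y) has each player best-responding; Nash payoffs (11, 11).
Player 1 earns 11 sequentially versus 11 at the Nash outcome: unchanged.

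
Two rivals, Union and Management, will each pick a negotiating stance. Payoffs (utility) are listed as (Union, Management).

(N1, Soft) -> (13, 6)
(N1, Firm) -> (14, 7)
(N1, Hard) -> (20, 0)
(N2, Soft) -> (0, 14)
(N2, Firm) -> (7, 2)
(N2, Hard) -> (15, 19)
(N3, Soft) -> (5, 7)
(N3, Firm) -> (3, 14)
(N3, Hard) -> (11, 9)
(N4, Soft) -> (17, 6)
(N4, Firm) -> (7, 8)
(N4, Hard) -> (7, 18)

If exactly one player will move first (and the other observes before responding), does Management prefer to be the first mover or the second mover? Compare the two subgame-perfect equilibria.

second

If Union leads: Management's best replies are N1→Firm, N2→Hard, N3→Firm, N4→Hard; Union's induced payoffs 14, 15, 3, 7; outcome (N2, Hard), payoffs (15, 19).
If Management leads: Union's best replies are Soft→N4, Firm→N1, Hard→N1; Management's induced payoffs 6, 7, 0; outcome (N1, Firm), payoffs (14, 7).
Management gets 7 moving first and 19 moving second, so Management prefers to move second.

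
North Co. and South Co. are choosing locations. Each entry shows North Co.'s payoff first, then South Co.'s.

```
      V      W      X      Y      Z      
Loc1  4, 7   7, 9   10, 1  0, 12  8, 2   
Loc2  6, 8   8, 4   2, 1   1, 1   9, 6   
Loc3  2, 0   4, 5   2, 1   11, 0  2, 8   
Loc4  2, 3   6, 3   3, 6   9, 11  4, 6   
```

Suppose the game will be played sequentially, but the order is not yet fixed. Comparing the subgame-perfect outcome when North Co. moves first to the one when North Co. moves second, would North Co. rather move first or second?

first

If North Co. leads: South Co.'s best replies are Loc1→Y, Loc2→V, Loc3→Z, Loc4→Y; North Co.'s induced payoffs 0, 6, 2, 9; outcome (Loc4, Y), payoffs (9, 11).
If South Co. leads: North Co.'s best replies are V→Loc2, W→Loc2, X→Loc1, Y→Loc3, Z→Loc2; South Co.'s induced payoffs 8, 4, 1, 0, 6; outcome (Loc2, V), payoffs (6, 8).
North Co. gets 9 moving first and 6 moving second, so North Co. prefers to move first.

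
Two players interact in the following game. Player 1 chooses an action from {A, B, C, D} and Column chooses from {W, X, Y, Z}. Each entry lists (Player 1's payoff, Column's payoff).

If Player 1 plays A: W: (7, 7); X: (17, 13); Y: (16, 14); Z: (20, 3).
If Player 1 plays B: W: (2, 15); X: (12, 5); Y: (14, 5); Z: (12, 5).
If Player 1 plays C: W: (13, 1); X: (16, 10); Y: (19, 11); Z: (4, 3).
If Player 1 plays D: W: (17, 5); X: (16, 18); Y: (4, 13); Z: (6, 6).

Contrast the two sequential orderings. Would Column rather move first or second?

first

If Player 1 leads: Column's best replies are A→Y, B→W, C→Y, D→X; Player 1's induced payoffs 16, 2, 19, 16; outcome (C, Y), payoffs (19, 11).
If Column leads: Player 1's best replies are W→D, X→A, Y→C, Z→A; Column's induced payoffs 5, 13, 11, 3; outcome (A, X), payoffs (17, 13).
Column gets 13 moving first and 11 moving second, so Column prefers to move first.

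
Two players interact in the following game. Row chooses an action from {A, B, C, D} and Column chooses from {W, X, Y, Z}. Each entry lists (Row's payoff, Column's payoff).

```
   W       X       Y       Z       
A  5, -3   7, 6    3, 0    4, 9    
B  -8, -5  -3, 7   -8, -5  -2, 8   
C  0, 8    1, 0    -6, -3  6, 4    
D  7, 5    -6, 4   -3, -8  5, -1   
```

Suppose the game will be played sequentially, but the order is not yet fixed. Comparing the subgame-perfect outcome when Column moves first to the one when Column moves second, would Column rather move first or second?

first

If Row leads: Column's best replies are A→Z, B→Z, C→W, D→W; Row's induced payoffs 4, -2, 0, 7; outcome (D, W), payoffs (7, 5).
If Column leads: Row's best replies are W→D, X→A, Y→A, Z→C; Column's induced payoffs 5, 6, 0, 4; outcome (A, X), payoffs (7, 6).
Column gets 6 moving first and 5 moving second, so Column prefers to move first.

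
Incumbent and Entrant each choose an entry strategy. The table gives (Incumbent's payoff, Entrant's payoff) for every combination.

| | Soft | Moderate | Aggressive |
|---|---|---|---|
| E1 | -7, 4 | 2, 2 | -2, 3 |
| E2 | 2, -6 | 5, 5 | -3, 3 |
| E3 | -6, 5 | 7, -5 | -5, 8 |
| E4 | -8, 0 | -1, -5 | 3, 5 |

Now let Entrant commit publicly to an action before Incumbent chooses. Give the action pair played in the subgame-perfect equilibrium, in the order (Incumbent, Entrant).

(E4, Aggressive)

Work backward from Incumbent's decision.
- Soft: Incumbent compares -7, 2, -6, -8 and picks E2; Entrant would get -6.
- Moderate: Incumbent compares 2, 5, 7, -1 and picks E3; Entrant would get -5.
- Aggressive: Incumbent compares -2, -3, -5, 3 and picks E4; Entrant would get 5.
Among -6, -5, 5, the best is 5 at Aggressive. Subgame-perfect outcome: (E4, Aggressive) with payoffs (3, 5).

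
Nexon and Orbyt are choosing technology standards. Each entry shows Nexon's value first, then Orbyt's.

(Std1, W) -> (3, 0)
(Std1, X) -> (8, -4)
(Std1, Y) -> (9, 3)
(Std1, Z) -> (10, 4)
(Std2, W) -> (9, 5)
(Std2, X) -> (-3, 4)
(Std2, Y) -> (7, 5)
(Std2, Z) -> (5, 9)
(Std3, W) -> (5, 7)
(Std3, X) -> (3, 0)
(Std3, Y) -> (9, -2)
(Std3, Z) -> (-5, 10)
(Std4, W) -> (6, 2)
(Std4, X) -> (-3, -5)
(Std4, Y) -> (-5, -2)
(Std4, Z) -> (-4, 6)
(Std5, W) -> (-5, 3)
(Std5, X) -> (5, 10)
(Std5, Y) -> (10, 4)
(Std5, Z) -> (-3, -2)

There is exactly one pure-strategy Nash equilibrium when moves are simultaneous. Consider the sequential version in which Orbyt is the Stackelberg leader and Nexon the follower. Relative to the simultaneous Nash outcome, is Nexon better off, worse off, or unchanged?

Nexon best-responds to each possible Orbyt move:
- W: BR = Std2, leader payoff 5.
- X: BR = Std1, leader payoff -4.
- Y: BR = Std5, leader payoff 4.
- Z: BR = Std1, leader payoff 4.
Among 5, -4, 4, 4, the best is 5 at W. Subgame-perfect outcome: (Std2, W) with payoffs (9, 5).
Now find the simultaneous Nash equilibrium.
Nexon's best replies: W→Std2; X→Std1; Y→Std5; Z→Std1.
Orbyt's best replies: Std1→Z; Std2→Z; Std3→Z; Std4→Z; Std5→X.
The unique mutual best reply is (Std1, Z), giving (10, 4).
Nexon earns 9 sequentially versus 10 at the Nash outcome: worse off.

worse off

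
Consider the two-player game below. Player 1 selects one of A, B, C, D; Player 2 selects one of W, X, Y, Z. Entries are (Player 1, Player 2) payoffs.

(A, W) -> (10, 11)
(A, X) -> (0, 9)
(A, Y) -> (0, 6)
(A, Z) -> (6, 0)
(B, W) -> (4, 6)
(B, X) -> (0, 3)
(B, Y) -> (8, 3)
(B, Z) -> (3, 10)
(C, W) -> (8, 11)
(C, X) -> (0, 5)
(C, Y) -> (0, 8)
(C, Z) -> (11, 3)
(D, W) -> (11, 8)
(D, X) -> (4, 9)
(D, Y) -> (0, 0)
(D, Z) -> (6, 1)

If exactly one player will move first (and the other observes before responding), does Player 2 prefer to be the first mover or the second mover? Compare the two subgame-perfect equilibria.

If Player 1 leads: Player 2's best replies are A→W, B→Z, C→W, D→X; Player 1's induced payoffs 10, 3, 8, 4; outcome (A, W), payoffs (10, 11).
If Player 2 leads: Player 1's best replies are W→D, X→D, Y→B, Z→C; Player 2's induced payoffs 8, 9, 3, 3; outcome (D, X), payoffs (4, 9).
Player 2 gets 9 moving first and 11 moving second, so Player 2 prefers to move second.

second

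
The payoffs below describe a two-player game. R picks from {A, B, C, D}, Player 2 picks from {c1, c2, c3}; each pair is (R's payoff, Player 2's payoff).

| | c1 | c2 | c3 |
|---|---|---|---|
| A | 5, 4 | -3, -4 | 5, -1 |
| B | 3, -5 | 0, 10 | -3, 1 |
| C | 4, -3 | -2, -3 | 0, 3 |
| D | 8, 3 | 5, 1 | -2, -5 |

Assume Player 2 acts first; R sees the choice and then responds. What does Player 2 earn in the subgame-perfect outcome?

Backward induction with Player 2 moving first.
- c1: BR = D, leader payoff 3.
- c2: BR = D, leader payoff 1.
- c3: BR = A, leader payoff -1.
Maximizing over 3, 1, -1, Player 2 chooses c1. Subgame-perfect outcome: (D, c1) with payoffs (8, 3).

3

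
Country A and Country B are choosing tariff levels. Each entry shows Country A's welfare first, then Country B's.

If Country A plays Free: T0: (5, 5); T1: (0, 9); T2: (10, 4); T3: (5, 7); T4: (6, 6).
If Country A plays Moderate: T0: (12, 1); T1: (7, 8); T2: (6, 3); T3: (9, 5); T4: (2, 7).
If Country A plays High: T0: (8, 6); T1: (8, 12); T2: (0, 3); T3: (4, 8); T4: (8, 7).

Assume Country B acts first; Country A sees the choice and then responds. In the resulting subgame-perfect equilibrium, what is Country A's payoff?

8

Backward induction with Country B moving first.
- T0: BR = Moderate, leader payoff 1.
- T1: BR = High, leader payoff 12.
- T2: BR = Free, leader payoff 4.
- T3: BR = Moderate, leader payoff 5.
- T4: BR = High, leader payoff 7.
Country B's induced payoffs are 1, 12, 4, 5, 7, so Country B commits to T1. Subgame-perfect outcome: (High, T1) with payoffs (8, 12).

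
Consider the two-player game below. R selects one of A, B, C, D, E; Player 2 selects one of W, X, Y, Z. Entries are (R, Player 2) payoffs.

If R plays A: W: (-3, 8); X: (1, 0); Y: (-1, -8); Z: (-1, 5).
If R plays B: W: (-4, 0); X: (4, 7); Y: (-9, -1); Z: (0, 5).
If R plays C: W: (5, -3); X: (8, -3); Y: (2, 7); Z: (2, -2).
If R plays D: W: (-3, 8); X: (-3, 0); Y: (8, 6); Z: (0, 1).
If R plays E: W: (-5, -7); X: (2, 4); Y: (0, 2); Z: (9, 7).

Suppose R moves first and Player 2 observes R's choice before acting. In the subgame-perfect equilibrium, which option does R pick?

E

Backward induction with R moving first.
- A: Player 2 compares 8, 0, -8, 5 and picks W; R would get -3.
- B: Player 2 compares 0, 7, -1, 5 and picks X; R would get 4.
- C: Player 2 compares -3, -3, 7, -2 and picks Y; R would get 2.
- D: Player 2 compares 8, 0, 6, 1 and picks W; R would get -3.
- E: Player 2 compares -7, 4, 2, 7 and picks Z; R would get 9.
Maximizing over -3, 4, 2, -3, 9, R chooses E. Subgame-perfect outcome: (E, Z) with payoffs (9, 7).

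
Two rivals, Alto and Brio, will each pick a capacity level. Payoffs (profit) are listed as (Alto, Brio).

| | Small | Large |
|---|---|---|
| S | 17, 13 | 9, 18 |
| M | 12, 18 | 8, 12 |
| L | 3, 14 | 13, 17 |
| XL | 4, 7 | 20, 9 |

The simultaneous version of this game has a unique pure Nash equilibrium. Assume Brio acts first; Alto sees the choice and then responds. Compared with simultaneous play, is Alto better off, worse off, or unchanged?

worse off

Work backward from Alto's decision.
- Small: BR = S, leader payoff 13.
- Large: BR = XL, leader payoff 9.
Brio's induced payoffs are 13, 9, so Brio commits to Small. Subgame-perfect outcome: (S, Small) with payoffs (17, 13).
For the simultaneous game, intersect best replies.
Alto's best replies: Small→S; Large→XL.
Brio's best replies: S→Large; M→Small; L→Large; XL→Large.
The unique mutual best reply is (XL, Large), giving (20, 9).
Alto earns 17 sequentially versus 20 at the Nash outcome: worse off.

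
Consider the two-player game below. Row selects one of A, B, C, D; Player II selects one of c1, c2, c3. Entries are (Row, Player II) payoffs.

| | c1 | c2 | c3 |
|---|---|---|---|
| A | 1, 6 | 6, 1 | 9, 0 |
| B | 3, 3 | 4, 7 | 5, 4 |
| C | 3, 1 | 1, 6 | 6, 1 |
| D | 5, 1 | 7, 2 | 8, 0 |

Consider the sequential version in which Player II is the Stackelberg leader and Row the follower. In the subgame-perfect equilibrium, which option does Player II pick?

c2

Solve by backward induction (Player II leads).
- c1: Row compares 1, 3, 3, 5 and picks D; Player II would get 1.
- c2: Row compares 6, 4, 1, 7 and picks D; Player II would get 2.
- c3: Row compares 9, 5, 6, 8 and picks A; Player II would get 0.
Maximizing over 1, 2, 0, Player II chooses c2. Subgame-perfect outcome: (D, c2) with payoffs (7, 2).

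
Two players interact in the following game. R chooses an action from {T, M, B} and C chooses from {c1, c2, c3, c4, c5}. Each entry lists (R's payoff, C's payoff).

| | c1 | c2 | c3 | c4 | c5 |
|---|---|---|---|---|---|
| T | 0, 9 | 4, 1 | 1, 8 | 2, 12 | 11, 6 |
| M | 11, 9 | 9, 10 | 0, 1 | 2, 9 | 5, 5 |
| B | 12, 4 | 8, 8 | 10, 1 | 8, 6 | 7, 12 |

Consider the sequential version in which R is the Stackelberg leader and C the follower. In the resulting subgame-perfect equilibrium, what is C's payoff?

C best-responds to each possible R move:
- T: C compares 9, 1, 8, 12, 6 and picks c4; R would get 2.
- M: C compares 9, 10, 1, 9, 5 and picks c2; R would get 9.
- B: C compares 4, 8, 1, 6, 12 and picks c5; R would get 7.
Among 2, 9, 7, the best is 9 at M. Subgame-perfect outcome: (M, c2) with payoffs (9, 10).

10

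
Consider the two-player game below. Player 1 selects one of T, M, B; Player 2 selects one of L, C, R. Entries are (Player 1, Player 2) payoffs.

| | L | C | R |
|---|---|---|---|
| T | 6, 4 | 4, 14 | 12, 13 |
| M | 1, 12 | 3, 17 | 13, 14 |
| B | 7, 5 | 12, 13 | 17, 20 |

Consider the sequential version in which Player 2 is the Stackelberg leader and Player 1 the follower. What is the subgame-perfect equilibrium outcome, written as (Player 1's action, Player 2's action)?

Solve by backward induction (Player 2 leads).
- L: Player 1 compares 6, 1, 7 and picks B; Player 2 would get 5.
- C: Player 1 compares 4, 3, 12 and picks B; Player 2 would get 13.
- R: Player 1 compares 12, 13, 17 and picks B; Player 2 would get 20.
Among 5, 13, 20, the best is 20 at R. Subgame-perfect outcome: (B, R) with payoffs (17, 20).

(B, R)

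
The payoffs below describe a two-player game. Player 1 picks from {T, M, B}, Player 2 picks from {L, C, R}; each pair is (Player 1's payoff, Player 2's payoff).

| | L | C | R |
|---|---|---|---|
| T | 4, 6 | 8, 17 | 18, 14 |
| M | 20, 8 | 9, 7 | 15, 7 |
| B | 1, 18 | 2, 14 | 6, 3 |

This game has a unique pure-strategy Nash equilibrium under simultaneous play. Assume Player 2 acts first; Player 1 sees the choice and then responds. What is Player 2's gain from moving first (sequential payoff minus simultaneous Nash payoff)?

Player 1 best-responds to each possible Player 2 move:
- L → Player 1 plays M (best of 4, 20, 1); Player 2 gets 8.
- C → Player 1 plays M (best of 8, 9, 2); Player 2 gets 7.
- R → Player 1 plays T (best of 18, 15, 6); Player 2 gets 14.
Among 8, 7, 14, the best is 14 at R. Subgame-perfect outcome: (T, R) with payoffs (18, 14).
Under simultaneous play:
Player 1's best replies: L→M; C→M; R→T.
Player 2's best replies: T→C; M→L; B→L.
Only (M, L) has each player best-responding; Nash payoffs (20, 8).
Player 2's commitment gain: 14 − 8 = 6.

6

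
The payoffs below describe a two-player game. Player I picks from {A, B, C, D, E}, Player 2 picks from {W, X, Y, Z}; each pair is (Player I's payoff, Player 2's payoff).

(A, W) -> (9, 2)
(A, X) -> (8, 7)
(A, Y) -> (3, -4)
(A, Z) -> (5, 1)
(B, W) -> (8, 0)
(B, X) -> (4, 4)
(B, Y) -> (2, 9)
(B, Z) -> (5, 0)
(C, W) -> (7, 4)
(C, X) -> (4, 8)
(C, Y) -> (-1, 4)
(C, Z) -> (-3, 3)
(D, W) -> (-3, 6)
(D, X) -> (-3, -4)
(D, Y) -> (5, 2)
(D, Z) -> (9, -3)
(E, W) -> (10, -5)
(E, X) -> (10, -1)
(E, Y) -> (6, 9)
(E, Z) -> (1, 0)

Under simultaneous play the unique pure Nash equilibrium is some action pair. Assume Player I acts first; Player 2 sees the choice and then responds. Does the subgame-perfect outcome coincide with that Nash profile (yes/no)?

no

Backward induction with Player I moving first.
- A → Player 2 plays X (best of 2, 7, -4, 1); Player I gets 8.
- B → Player 2 plays Y (best of 0, 4, 9, 0); Player I gets 2.
- C → Player 2 plays X (best of 4, 8, 4, 3); Player I gets 4.
- D → Player 2 plays W (best of 6, -4, 2, -3); Player I gets -3.
- E → Player 2 plays Y (best of -5, -1, 9, 0); Player I gets 6.
Maximizing over 8, 2, 4, -3, 6, Player I chooses A. Subgame-perfect outcome: (A, X) with payoffs (8, 7).
Now find the simultaneous Nash equilibrium.
Player I's best replies: W→E; X→E; Y→E; Z→D.
Player 2's best replies: A→X; B→Y; C→X; D→W; E→Y.
The unique mutual best reply is (E, Y), giving (6, 9).
Sequential outcome (A, X) differs from the Nash profile (E, Y).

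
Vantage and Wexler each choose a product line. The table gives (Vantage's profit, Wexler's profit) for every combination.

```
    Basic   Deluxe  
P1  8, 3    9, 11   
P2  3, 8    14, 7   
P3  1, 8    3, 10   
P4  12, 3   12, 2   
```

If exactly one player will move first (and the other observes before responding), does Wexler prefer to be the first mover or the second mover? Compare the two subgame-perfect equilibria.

If Vantage leads: Wexler's best replies are P1→Deluxe, P2→Basic, P3→Deluxe, P4→Basic; Vantage's induced payoffs 9, 3, 3, 12; outcome (P4, Basic), payoffs (12, 3).
If Wexler leads: Vantage's best replies are Basic→P4, Deluxe→P2; Wexler's induced payoffs 3, 7; outcome (P2, Deluxe), payoffs (14, 7).
Wexler gets 7 moving first and 3 moving second, so Wexler prefers to move first.

first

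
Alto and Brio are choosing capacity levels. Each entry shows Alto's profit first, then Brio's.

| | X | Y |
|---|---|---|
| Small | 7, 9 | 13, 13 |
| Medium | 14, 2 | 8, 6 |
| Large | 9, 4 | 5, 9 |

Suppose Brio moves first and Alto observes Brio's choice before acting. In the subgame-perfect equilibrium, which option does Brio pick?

Y

Solve by backward induction (Brio leads).
- X: BR = Medium, leader payoff 2.
- Y: BR = Small, leader payoff 13.
Among 2, 13, the best is 13 at Y. Subgame-perfect outcome: (Small, Y) with payoffs (13, 13).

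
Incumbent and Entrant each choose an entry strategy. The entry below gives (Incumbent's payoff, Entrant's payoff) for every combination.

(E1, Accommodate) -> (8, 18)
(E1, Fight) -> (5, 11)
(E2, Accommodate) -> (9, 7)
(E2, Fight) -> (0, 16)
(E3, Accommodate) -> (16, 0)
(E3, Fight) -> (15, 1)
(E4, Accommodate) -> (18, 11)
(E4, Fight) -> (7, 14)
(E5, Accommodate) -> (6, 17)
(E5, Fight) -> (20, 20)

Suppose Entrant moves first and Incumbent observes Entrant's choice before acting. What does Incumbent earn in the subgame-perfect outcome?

20

Backward induction with Entrant moving first.
- Accommodate: Incumbent compares 8, 9, 16, 18, 6 and picks E4; Entrant would get 11.
- Fight: Incumbent compares 5, 0, 15, 7, 20 and picks E5; Entrant would get 20.
Among 11, 20, the best is 20 at Fight. Subgame-perfect outcome: (E5, Fight) with payoffs (20, 20).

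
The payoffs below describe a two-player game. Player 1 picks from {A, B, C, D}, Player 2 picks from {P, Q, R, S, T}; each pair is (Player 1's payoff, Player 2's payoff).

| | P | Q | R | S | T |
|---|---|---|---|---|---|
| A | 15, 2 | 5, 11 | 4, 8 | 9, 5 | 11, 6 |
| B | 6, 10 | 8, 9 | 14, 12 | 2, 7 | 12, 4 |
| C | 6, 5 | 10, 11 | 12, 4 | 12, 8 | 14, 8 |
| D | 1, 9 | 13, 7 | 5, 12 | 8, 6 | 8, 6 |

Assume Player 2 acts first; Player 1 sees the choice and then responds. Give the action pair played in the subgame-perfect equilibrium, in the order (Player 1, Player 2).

Backward induction with Player 2 moving first.
- P → Player 1 plays A (best of 15, 6, 6, 1); Player 2 gets 2.
- Q → Player 1 plays D (best of 5, 8, 10, 13); Player 2 gets 7.
- R → Player 1 plays B (best of 4, 14, 12, 5); Player 2 gets 12.
- S → Player 1 plays C (best of 9, 2, 12, 8); Player 2 gets 8.
- T → Player 1 plays C (best of 11, 12, 14, 8); Player 2 gets 8.
Among 2, 7, 12, 8, 8, the best is 12 at R. Subgame-perfect outcome: (B, R) with payoffs (14, 12).

(B, R)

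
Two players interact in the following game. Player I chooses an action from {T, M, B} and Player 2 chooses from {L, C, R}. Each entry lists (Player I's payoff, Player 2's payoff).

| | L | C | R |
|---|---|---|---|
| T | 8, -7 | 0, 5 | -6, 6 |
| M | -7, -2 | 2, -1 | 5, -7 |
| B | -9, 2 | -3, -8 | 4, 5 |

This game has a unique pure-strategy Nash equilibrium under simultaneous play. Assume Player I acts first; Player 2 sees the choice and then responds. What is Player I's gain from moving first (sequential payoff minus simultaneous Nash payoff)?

Player 2 best-responds to each possible Player I move:
- T: Player 2 compares -7, 5, 6 and picks R; Player I would get -6.
- M: Player 2 compares -2, -1, -7 and picks C; Player I would get 2.
- B: Player 2 compares 2, -8, 5 and picks R; Player I would get 4.
Maximizing over -6, 2, 4, Player I chooses B. Subgame-perfect outcome: (B, R) with payoffs (4, 5).
Under simultaneous play:
Player I's best replies: L→T; C→M; R→M.
Player 2's best replies: T→R; M→C; B→R.
The unique mutual best reply is (M, C), giving (2, -1).
Player I's commitment gain: 4 − 2 = 2.

2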